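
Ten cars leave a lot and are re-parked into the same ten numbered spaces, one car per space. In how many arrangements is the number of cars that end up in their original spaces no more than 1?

# with exactly i fixed is C(10,i)·!(10-i); sum over i=0..1:
  i=0: C(10,0)·!10 = 1·1334961 = 1334961
  i=1: C(10,1)·!9 = 10·133496 = 1334960
Total = 2669921.

2669921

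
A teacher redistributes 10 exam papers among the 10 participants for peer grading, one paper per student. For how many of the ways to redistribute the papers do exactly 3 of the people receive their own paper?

222480

Choose which 3 of the 10 are fixed: C(10,3) = 120.
The remaining 7 must be deranged: !7 = 1854.
Total: 120 × 1854 = 222480.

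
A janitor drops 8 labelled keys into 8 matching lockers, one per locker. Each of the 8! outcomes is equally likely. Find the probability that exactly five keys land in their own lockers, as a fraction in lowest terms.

1/360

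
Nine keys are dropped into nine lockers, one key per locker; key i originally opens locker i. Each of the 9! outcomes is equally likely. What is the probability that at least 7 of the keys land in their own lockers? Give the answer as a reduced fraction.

37/362880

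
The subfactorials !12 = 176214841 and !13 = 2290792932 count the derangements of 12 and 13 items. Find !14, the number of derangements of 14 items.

32071101049

!14 = (14-1)·(!13 + !12) = 13·(2290792932 + 176214841) = 13·2467007773 = 32071101049.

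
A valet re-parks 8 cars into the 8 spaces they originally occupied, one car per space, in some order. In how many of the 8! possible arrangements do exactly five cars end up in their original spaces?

112

Choose which 5 of the 8 are fixed: C(8,5) = 56.
The other 3 form a derangement: !3 = 2.
Total: 56 × 2 = 112.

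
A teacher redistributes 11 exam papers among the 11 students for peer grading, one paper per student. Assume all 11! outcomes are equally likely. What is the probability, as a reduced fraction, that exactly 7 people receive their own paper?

Favorable outcomes: C(11,7)·!4 = 330·9 = 2970.
Total outcomes: 11! = 39916800.
Probability = 2970/39916800 = 1/13440.

1/13440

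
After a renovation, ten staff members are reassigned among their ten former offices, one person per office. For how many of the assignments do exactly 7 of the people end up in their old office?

240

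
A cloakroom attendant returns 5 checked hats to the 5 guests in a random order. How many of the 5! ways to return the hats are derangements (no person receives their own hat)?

44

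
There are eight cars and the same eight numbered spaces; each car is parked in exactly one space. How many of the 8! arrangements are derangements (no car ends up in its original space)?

The number of derangements of 8 is !8 = Σ_{k=0}^{8} (-1)^k·8!/k!
= 8! - 8!/1! + 8!/2! - 8!/3! + 8!/4! - 8!/5! + 8!/6! - 8!/7! + 8!/8!
= 40320 - 40320 + 20160 - 6720 + 1680 - 336 + 56 - 8 + 1
= 14833

14833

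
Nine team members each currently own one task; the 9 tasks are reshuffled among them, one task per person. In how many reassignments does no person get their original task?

The number of derangements of 9 is !9 = Σ_{k=0}^{9} (-1)^k·9!/k!
= 9! - 9!/1! + 9!/2! - 9!/3! + 9!/4! - 9!/5! + 9!/6! - 9!/7! + 9!/8! - 9!/9!
= 362880 - 362880 + 181440 - 60480 + 15120 - 3024 + 504 - 72 + 9 - 1
= 133496

133496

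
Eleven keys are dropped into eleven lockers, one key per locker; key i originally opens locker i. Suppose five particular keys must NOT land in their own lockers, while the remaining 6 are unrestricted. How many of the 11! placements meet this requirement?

25022880

Let A_j be the event that the j-th constrained one is fixed. By inclusion-exclusion over the 5 events:
Σ_{j=0}^{5} (-1)^j C(5,j)(11-j)!
= C(5,0)·11! - C(5,1)·10! + C(5,2)·9! - C(5,3)·8! + C(5,4)·7! - C(5,5)·6!
= 39916800 - 18144000 + 3628800 - 403200 + 25200 - 720
= 25022880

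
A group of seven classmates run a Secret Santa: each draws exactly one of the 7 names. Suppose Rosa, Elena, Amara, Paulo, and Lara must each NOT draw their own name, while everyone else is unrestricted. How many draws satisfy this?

Inclusion-exclusion on the 5 forbidden self-matches:
Σ_{j=0}^{5} (-1)^j C(5,j)(7-j)!
= C(5,0)·7! - C(5,1)·6! + C(5,2)·5! - C(5,3)·4! + C(5,4)·3! - C(5,5)·2!
= 5040 - 3600 + 1200 - 240 + 30 - 2
= 2428

2428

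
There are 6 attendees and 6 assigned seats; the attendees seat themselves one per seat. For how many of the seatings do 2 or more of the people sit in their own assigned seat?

191

Sum C(6,i)·!(6-i) for i = 2..6:
  i=2: C(6,2)·!4 = 15·9 = 135
  i=3: C(6,3)·!3 = 20·2 = 40
  i=4: C(6,4)·!2 = 15·1 = 15
  i=5: C(6,5)·!1 = 6·0 = 0
  i=6: C(6,6)·!0 = 1·1 = 1
Total = 191.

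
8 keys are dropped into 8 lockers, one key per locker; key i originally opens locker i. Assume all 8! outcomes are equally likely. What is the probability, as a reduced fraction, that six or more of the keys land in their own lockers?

29/40320

Favorable outcomes: Σ_{i≥6} C(8,i)·!(8-i) = 28·1 + 8·0 + 1·1 = 29.
Total outcomes: 8! = 40320.
Probability = 29/40320 = 29/40320.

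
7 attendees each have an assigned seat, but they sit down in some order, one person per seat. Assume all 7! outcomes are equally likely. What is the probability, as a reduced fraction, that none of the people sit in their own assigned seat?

103/280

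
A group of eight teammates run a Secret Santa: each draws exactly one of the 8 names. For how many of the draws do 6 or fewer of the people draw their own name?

40319

Sum C(8,i)·!(8-i) for i = 0..6:
  i=0: C(8,0)·!8 = 1·14833 = 14833
  i=1: C(8,1)·!7 = 8·1854 = 14832
  i=2: C(8,2)·!6 = 28·265 = 7420
  i=3: C(8,3)·!5 = 56·44 = 2464
  i=4: C(8,4)·!4 = 70·9 = 630
  i=5: C(8,5)·!3 = 56·2 = 112
  i=6: C(8,6)·!2 = 28·1 = 28
Total = 40319.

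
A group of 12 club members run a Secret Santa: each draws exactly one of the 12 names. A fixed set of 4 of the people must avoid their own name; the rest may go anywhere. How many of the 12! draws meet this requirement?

339696000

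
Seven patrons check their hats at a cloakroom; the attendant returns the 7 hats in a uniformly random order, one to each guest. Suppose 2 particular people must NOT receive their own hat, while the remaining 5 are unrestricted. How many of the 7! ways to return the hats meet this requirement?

3720

Inclusion-exclusion on the 2 forbidden self-matches:
Σ_{j=0}^{2} (-1)^j C(2,j)(7-j)!
= C(2,0)·7! - C(2,1)·6! + C(2,2)·5!
= 5040 - 1440 + 120
= 3720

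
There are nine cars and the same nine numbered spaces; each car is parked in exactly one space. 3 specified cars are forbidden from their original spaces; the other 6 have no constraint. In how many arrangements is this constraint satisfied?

Inclusion-exclusion on the 3 forbidden self-matches:
Σ_{j=0}^{3} (-1)^j C(3,j)(9-j)!
= C(3,0)·9! - C(3,1)·8! + C(3,2)·7! - C(3,3)·6!
= 362880 - 120960 + 15120 - 720
= 256320

256320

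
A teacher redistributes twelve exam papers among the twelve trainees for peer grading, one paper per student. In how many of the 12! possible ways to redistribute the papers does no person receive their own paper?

176214841

By inclusion-exclusion, !12 = Σ (-1)^k · 12!/k! for k=0..12
= 12! - 12!/1! + 12!/2! - 12!/3! + 12!/4! - 12!/5! + 12!/6! - 12!/7! + 12!/8! - 12!/9! + 12!/10! - 12!/11! + 12!/12!
= 479001600 - 479001600 + 239500800 - 79833600 + 19958400 - 3991680 + 665280 - 95040 + 11880 - 1320 + 132 - 12 + 1
= 176214841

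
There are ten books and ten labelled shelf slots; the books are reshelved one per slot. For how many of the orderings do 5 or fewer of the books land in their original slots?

3626624

# with exactly i fixed is C(10,i)·!(10-i); sum over i=0..5:
  i=0: C(10,0)·!10 = 1·1334961 = 1334961
  i=1: C(10,1)·!9 = 10·133496 = 1334960
  i=2: C(10,2)·!8 = 45·14833 = 667485
  i=3: C(10,3)·!7 = 120·1854 = 222480
  i=4: C(10,4)·!6 = 210·265 = 55650
  i=5: C(10,5)·!5 = 252·44 = 11088
Total = 3626624.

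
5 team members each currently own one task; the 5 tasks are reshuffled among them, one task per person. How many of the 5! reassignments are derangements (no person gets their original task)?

44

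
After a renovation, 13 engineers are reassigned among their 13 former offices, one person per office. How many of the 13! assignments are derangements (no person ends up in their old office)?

2290792932

The number of derangements of 13 is !13 = Σ_{k=0}^{13} (-1)^k·13!/k!
= 13! - 13!/1! + 13!/2! - 13!/3! + 13!/4! - 13!/5! + 13!/6! - 13!/7! + 13!/8! - 13!/9! + 13!/10! - 13!/11! + 13!/12! - 13!/13!
= 6227020800 - 6227020800 + 3113510400 - 1037836800 + 259459200 - 51891840 + 8648640 - 1235520 + 154440 - 17160 + 1716 - 156 + 13 - 1
= 2290792932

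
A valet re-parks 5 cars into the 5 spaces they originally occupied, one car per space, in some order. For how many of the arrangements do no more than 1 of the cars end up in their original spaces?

# with exactly i fixed is C(5,i)·!(5-i); sum over i=0..1:
  i=0: C(5,0)·!5 = 1·44 = 44
  i=1: C(5,1)·!4 = 5·9 = 45
Total = 89.

89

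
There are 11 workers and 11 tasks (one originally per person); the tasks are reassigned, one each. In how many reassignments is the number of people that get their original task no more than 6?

39913444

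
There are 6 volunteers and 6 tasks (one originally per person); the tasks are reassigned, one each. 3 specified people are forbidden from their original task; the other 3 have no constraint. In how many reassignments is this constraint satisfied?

Let A_j be the event that the j-th constrained one is fixed. By inclusion-exclusion over the 3 events:
Σ_{j=0}^{3} (-1)^j C(3,j)(6-j)!
= C(3,0)·6! - C(3,1)·5! + C(3,2)·4! - C(3,3)·3!
= 720 - 360 + 72 - 6
= 426

426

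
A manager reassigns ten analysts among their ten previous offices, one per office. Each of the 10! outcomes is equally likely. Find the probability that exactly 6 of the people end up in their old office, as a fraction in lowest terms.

1/1920

Favorable outcomes: C(10,6)·!4 = 210·9 = 1890.
Total outcomes: 10! = 3628800.
Probability = 1890/3628800 = 1/1920.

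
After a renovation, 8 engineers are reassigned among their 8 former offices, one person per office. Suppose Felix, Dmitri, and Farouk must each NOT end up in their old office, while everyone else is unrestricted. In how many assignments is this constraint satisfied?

27240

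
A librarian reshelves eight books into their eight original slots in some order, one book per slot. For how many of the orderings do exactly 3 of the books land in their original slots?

2464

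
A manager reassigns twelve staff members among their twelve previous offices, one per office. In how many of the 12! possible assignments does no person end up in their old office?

The subfactorial !12 = [12!/e] (nearest integer).
12! = 479001600, and 479001600/e ≈ 176214840.93, so !12 = 176214841.

176214841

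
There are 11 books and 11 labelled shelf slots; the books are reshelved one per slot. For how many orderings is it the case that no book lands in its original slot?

14684570

The subfactorial !11 = [11!/e] (nearest integer).
11! = 39916800, and 39916800/e ≈ 14684570.08, so !11 = 14684570.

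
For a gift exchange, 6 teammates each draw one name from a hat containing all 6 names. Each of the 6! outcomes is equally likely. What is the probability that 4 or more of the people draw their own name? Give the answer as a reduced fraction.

Favorable outcomes: Σ_{i≥4} C(6,i)·!(6-i) = 15·1 + 6·0 + 1·1 = 16.
Total outcomes: 6! = 720.
Probability = 16/720 = 1/45.

1/45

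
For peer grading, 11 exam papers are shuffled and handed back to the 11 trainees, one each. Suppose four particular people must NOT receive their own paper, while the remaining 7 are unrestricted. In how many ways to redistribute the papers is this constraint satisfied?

Let A_j be the event that the j-th constrained one is fixed. By inclusion-exclusion over the 4 events:
Σ_{j=0}^{4} (-1)^j C(4,j)(11-j)!
= C(4,0)·11! - C(4,1)·10! + C(4,2)·9! - C(4,3)·8! + C(4,4)·7!
= 39916800 - 14515200 + 2177280 - 161280 + 5040
= 27422640

27422640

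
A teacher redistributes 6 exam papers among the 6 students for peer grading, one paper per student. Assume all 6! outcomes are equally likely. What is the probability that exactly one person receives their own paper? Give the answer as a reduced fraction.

11/30

Favorable outcomes: C(6,1)·!5 = 6·44 = 264.
Total outcomes: 6! = 720.
Probability = 264/720 = 11/30.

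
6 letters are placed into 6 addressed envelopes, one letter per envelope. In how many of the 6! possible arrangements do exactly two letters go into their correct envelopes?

135

Choose which 2 of the 6 are fixed: C(6,2) = 15.
The other 4 form a derangement: !4 = 9.
Total: 15 × 9 = 135.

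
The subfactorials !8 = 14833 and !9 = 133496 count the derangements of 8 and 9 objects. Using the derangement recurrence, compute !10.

1334961

!10 = (10-1)·(!9 + !8) = 9·(133496 + 14833) = 9·148329 = 1334961.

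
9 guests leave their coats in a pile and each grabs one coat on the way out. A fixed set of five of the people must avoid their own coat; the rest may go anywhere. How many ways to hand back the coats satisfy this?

Let A_j be the event that the j-th constrained one is fixed. By inclusion-exclusion over the 5 events:
Σ_{j=0}^{5} (-1)^j C(5,j)(9-j)!
= C(5,0)·9! - C(5,1)·8! + C(5,2)·7! - C(5,3)·6! + C(5,4)·5! - C(5,5)·4!
= 362880 - 201600 + 50400 - 7200 + 600 - 24
= 205056

205056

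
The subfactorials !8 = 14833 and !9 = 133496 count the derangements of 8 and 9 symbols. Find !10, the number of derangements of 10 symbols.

!10 = (10-1)·(!9 + !8) = 9·(133496 + 14833) = 9·148329 = 1334961.

1334961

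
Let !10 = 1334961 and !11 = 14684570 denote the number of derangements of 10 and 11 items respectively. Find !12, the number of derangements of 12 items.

176214841

!12 = (12-1)·(!11 + !10) = 11·(14684570 + 1334961) = 11·16019531 = 176214841.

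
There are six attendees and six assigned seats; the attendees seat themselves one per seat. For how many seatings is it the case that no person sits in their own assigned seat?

The subfactorial !6 = [6!/e] (nearest integer).
6! = 720, and 720/e ≈ 264.87, so !6 = 265.

265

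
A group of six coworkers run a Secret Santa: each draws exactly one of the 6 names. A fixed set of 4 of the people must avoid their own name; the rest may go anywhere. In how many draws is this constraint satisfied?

362

Let A_j be the event that the j-th constrained one is fixed. By inclusion-exclusion over the 4 events:
Σ_{j=0}^{4} (-1)^j C(4,j)(6-j)!
= C(4,0)·6! - C(4,1)·5! + C(4,2)·4! - C(4,3)·3! + C(4,4)·2!
= 720 - 480 + 144 - 24 + 2
= 362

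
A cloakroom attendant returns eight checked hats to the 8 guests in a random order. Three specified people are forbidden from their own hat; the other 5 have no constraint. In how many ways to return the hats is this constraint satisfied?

Let A_j be the event that the j-th constrained one is fixed. By inclusion-exclusion over the 3 events:
Σ_{j=0}^{3} (-1)^j C(3,j)(8-j)!
= C(3,0)·8! - C(3,1)·7! + C(3,2)·6! - C(3,3)·5!
= 40320 - 15120 + 2160 - 120
= 27240

27240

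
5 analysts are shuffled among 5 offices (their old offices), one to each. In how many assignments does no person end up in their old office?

!5 = 5! · Σ_{k=0}^{5} (-1)^k/k!
= 5! - 5!/1! + 5!/2! - 5!/3! + 5!/4! - 5!/5!
= 120 - 120 + 60 - 20 + 5 - 1
= 44

44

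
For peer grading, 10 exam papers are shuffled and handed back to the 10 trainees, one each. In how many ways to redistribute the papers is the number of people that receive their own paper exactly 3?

222480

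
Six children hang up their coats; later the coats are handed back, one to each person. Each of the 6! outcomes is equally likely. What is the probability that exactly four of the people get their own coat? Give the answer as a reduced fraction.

1/48

Favorable outcomes: C(6,4)·!2 = 15·1 = 15.
Total outcomes: 6! = 720.
Probability = 15/720 = 1/48.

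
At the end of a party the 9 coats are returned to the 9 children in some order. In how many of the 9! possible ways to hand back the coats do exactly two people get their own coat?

Pick the 2 fixed positions: C(9,2) = 36 ways.
The other 7 form a derangement: !7 = 1854.
Total: 36 × 1854 = 66744.

66744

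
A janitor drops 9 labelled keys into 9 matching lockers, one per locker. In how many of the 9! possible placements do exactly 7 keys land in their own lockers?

36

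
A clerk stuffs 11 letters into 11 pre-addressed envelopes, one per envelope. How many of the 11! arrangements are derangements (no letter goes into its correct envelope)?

14684570

The number of derangements of 11 is !11 = Σ_{k=0}^{11} (-1)^k·11!/k!
= 11! - 11!/1! + 11!/2! - 11!/3! + 11!/4! - 11!/5! + 11!/6! - 11!/7! + 11!/8! - 11!/9! + 11!/10! - 11!/11!
= 39916800 - 39916800 + 19958400 - 6652800 + 1663200 - 332640 + 55440 - 7920 + 990 - 110 + 11 - 1
= 14684570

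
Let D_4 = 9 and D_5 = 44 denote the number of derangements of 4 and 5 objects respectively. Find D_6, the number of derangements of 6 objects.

D_6 = (6-1)·(D_5 + D_4) = 5·(44 + 9) = 5·53 = 265.

265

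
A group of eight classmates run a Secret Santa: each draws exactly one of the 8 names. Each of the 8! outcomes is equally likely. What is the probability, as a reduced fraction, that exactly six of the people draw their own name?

1/1440

Favorable outcomes: C(8,6)·!2 = 28·1 = 28.
Total outcomes: 8! = 40320.
Probability = 28/40320 = 1/1440.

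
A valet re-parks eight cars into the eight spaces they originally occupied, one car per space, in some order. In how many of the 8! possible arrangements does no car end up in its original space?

!8 is the nearest integer to 8!/e.
8! = 40320, and 40320/e ≈ 14832.90, so !8 = 14833.

14833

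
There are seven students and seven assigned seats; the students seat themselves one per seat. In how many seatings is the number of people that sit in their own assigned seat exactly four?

70

Choose which 4 of the 7 are fixed: C(7,4) = 35.
The remaining 3 must be deranged: !3 = 2.
Total: 35 × 2 = 70.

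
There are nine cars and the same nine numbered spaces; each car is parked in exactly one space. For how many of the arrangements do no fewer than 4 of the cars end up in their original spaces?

# with exactly i fixed is C(9,i)·!(9-i); sum over i=4..9:
  i=4: C(9,4)·!5 = 126·44 = 5544
  i=5: C(9,5)·!4 = 126·9 = 1134
  i=6: C(9,6)·!3 = 84·2 = 168
  i=7: C(9,7)·!2 = 36·1 = 36
  i=8: C(9,8)·!1 = 9·0 = 0
  i=9: C(9,9)·!0 = 1·1 = 1
Total = 6883.

6883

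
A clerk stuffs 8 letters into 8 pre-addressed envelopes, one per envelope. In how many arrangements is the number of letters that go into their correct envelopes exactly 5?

Pick the 5 fixed positions: C(8,5) = 56 ways.
The remaining 3 must be deranged: !3 = 2.
Total: 56 × 2 = 112.

112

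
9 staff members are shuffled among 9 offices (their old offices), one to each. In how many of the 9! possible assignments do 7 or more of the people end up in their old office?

37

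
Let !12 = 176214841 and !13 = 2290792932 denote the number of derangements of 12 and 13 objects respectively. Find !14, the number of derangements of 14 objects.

!14 = (14-1)·(!13 + !12) = 13·(2290792932 + 176214841) = 13·2467007773 = 32071101049.

32071101049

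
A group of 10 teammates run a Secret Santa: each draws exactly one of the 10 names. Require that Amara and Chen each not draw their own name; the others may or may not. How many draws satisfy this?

Let A_j be the event that the j-th constrained one is fixed. By inclusion-exclusion over the 2 events:
Σ_{j=0}^{2} (-1)^j C(2,j)(10-j)!
= C(2,0)·10! - C(2,1)·9! + C(2,2)·8!
= 3628800 - 725760 + 40320
= 2943360

2943360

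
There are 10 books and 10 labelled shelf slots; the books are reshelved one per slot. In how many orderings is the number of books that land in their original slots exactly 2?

Pick the 2 fixed positions: C(10,2) = 45 ways.
The remaining 8 must be deranged: !8 = 14833.
Total: 45 × 14833 = 667485.

667485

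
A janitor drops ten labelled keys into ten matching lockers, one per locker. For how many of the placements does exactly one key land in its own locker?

1334960

Choose which one of the 10 is fixed: C(10,1) = 10.
The other 9 form a derangement: !9 = 133496.
Total: 10 × 133496 = 1334960.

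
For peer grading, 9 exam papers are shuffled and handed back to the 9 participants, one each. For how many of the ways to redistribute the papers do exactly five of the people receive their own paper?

1134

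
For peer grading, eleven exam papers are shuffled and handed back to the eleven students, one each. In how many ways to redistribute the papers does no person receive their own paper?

14684570

Recurrence: !11 = 10·(!10 + !9).
!11 = 10·(1334961 + 133496) = 10·1468457 = 14684570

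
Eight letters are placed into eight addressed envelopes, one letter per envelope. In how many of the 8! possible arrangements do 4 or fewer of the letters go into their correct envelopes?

40179

# with exactly i fixed is C(8,i)·!(8-i); sum over i=0..4:
  i=0: C(8,0)·!8 = 1·14833 = 14833
  i=1: C(8,1)·!7 = 8·1854 = 14832
  i=2: C(8,2)·!6 = 28·265 = 7420
  i=3: C(8,3)·!5 = 56·44 = 2464
  i=4: C(8,4)·!4 = 70·9 = 630
Total = 40179.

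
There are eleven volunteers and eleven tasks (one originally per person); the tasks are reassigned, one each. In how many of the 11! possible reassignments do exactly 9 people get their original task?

55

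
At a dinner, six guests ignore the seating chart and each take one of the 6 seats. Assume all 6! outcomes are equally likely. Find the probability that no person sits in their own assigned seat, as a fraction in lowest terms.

Favorable outcomes: !6 = 265.
Total outcomes: 6! = 720.
Probability = 265/720 = 53/144.

53/144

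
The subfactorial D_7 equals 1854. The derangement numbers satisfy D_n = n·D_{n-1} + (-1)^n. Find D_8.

D_8 = 8·1854 + 1 = 14833.

14833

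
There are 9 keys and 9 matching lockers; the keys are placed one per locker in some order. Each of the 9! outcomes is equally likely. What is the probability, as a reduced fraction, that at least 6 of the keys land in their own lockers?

41/72576

Favorable outcomes: Σ_{i≥6} C(9,i)·!(9-i) = 84·2 + 36·1 + 9·0 + 1·1 = 205.
Total outcomes: 9! = 362880.
Probability = 205/362880 = 41/72576.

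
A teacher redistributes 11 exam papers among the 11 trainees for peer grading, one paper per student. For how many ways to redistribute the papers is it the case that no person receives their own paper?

14684570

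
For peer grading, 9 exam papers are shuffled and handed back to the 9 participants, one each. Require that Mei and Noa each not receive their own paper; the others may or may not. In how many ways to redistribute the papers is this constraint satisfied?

287280

Inclusion-exclusion on the 2 forbidden self-matches:
Σ_{j=0}^{2} (-1)^j C(2,j)(9-j)!
= C(2,0)·9! - C(2,1)·8! + C(2,2)·7!
= 362880 - 80640 + 5040
= 287280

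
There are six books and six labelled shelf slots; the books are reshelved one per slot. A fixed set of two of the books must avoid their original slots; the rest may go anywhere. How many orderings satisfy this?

504

Inclusion-exclusion on the 2 forbidden self-matches:
Σ_{j=0}^{2} (-1)^j C(2,j)(6-j)!
= C(2,0)·6! - C(2,1)·5! + C(2,2)·4!
= 720 - 240 + 24
= 504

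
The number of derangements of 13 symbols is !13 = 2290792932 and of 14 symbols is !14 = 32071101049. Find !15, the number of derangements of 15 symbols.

!15 = (15-1)·(!14 + !13) = 14·(32071101049 + 2290792932) = 14·34361893981 = 481066515734.

481066515734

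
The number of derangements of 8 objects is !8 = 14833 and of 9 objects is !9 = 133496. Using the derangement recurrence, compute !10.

!10 = (10-1)·(!9 + !8) = 9·(133496 + 14833) = 9·148329 = 1334961.

1334961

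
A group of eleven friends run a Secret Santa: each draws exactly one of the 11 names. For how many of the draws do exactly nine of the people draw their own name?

55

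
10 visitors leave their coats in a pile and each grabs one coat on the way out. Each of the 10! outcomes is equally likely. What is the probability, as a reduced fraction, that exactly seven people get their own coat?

Favorable outcomes: C(10,7)·!3 = 120·2 = 240.
Total outcomes: 10! = 3628800.
Probability = 240/3628800 = 1/15120.

1/15120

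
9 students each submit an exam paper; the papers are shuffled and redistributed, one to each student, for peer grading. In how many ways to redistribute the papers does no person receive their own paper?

133496

By inclusion-exclusion, !9 = Σ (-1)^k · 9!/k! for k=0..9
= 9! - 9!/1! + 9!/2! - 9!/3! + 9!/4! - 9!/5! + 9!/6! - 9!/7! + 9!/8! - 9!/9!
= 362880 - 362880 + 181440 - 60480 + 15120 - 3024 + 504 - 72 + 9 - 1
= 133496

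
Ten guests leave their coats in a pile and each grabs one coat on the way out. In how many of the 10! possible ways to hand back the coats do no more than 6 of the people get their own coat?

3628514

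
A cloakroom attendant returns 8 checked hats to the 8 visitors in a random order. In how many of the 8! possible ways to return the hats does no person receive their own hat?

14833

!8 = 8! · Σ_{k=0}^{8} (-1)^k/k!
= 8! - 8!/1! + 8!/2! - 8!/3! + 8!/4! - 8!/5! + 8!/6! - 8!/7! + 8!/8!
= 40320 - 40320 + 20160 - 6720 + 1680 - 336 + 56 - 8 + 1
= 14833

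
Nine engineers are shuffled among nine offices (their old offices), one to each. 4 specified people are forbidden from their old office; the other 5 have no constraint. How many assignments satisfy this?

Let A_j be the event that the j-th constrained one is fixed. By inclusion-exclusion over the 4 events:
Σ_{j=0}^{4} (-1)^j C(4,j)(9-j)!
= C(4,0)·9! - C(4,1)·8! + C(4,2)·7! - C(4,3)·6! + C(4,4)·5!
= 362880 - 161280 + 30240 - 2880 + 120
= 229080

229080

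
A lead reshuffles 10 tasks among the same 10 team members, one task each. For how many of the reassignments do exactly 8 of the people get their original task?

45

Choose which 8 of the 10 are fixed: C(10,8) = 45.
The remaining 2 must be deranged: !2 = 1.
Total: 45 × 1 = 45.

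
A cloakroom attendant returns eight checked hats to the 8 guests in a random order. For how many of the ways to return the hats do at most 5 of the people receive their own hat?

40291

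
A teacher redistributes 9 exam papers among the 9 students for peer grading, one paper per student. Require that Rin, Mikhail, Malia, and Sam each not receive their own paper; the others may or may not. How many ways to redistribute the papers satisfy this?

Let A_j be the event that the j-th constrained one is fixed. By inclusion-exclusion over the 4 events:
Σ_{j=0}^{4} (-1)^j C(4,j)(9-j)!
= C(4,0)·9! - C(4,1)·8! + C(4,2)·7! - C(4,3)·6! + C(4,4)·5!
= 362880 - 161280 + 30240 - 2880 + 120
= 229080

229080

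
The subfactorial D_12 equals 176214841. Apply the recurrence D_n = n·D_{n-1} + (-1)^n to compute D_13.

2290792932

D_13 = 13·176214841 - 1 = 2290792932.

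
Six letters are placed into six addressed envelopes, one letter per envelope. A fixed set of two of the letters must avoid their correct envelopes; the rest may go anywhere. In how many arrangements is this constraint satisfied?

504

Inclusion-exclusion on the 2 forbidden self-matches:
Σ_{j=0}^{2} (-1)^j C(2,j)(6-j)!
= C(2,0)·6! - C(2,1)·5! + C(2,2)·4!
= 720 - 240 + 24
= 504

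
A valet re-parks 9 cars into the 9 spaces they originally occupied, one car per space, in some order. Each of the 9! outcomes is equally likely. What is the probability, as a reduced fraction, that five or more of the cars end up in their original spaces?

1339/362880

Favorable outcomes: Σ_{i≥5} C(9,i)·!(9-i) = 126·9 + 84·2 + 36·1 + 9·0 + 1·1 = 1339.
Total outcomes: 9! = 362880.
Probability = 1339/362880 = 1339/362880.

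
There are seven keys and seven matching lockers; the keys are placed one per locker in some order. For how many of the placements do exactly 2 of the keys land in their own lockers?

Choose which 2 of the 7 are fixed: C(7,2) = 21.
The remaining 5 must be deranged: !5 = 44.
Total: 21 × 44 = 924.

924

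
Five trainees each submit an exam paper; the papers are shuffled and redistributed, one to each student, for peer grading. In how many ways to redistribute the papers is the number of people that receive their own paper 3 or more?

11

# with exactly i fixed is C(5,i)·!(5-i); sum over i=3..5:
  i=3: C(5,3)·!2 = 10·1 = 10
  i=4: C(5,4)·!1 = 5·0 = 0
  i=5: C(5,5)·!0 = 1·1 = 1
Total = 11.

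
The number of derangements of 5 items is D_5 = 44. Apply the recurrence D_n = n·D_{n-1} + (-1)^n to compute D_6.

265

D_6 = 6·44 + 1 = 265.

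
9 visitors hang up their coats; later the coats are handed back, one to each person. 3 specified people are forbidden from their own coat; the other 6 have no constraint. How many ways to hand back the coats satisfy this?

Inclusion-exclusion on the 3 forbidden self-matches:
Σ_{j=0}^{3} (-1)^j C(3,j)(9-j)!
= C(3,0)·9! - C(3,1)·8! + C(3,2)·7! - C(3,3)·6!
= 362880 - 120960 + 15120 - 720
= 256320

256320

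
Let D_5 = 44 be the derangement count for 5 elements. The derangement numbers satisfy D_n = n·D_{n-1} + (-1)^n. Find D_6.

265

D_6 = 6·44 + 1 = 265.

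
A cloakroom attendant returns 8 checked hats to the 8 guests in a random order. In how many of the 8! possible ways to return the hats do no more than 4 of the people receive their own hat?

40179

# with exactly i fixed is C(8,i)·!(8-i); sum over i=0..4:
  i=0: C(8,0)·!8 = 1·14833 = 14833
  i=1: C(8,1)·!7 = 8·1854 = 14832
  i=2: C(8,2)·!6 = 28·265 = 7420
  i=3: C(8,3)·!5 = 56·44 = 2464
  i=4: C(8,4)·!4 = 70·9 = 630
Total = 40179.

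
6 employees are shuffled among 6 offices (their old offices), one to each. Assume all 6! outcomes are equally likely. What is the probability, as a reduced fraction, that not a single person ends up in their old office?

Favorable outcomes: !6 = 265.
Total outcomes: 6! = 720.
Probability = 265/720 = 53/144.

53/144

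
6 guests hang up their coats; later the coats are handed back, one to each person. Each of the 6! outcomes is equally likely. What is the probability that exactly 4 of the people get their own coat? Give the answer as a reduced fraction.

Favorable outcomes: C(6,4)·!2 = 15·1 = 15.
Total outcomes: 6! = 720.
Probability = 15/720 = 1/48.

1/48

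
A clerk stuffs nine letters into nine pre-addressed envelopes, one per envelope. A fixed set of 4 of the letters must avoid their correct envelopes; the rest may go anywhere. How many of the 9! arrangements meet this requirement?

Inclusion-exclusion on the 4 forbidden self-matches:
Σ_{j=0}^{4} (-1)^j C(4,j)(9-j)!
= C(4,0)·9! - C(4,1)·8! + C(4,2)·7! - C(4,3)·6! + C(4,4)·5!
= 362880 - 161280 + 30240 - 2880 + 120
= 229080

229080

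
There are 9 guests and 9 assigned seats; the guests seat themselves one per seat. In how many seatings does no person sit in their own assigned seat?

The number of derangements of 9 is !9 = Σ_{k=0}^{9} (-1)^k·9!/k!
= 9! - 9!/1! + 9!/2! - 9!/3! + 9!/4! - 9!/5! + 9!/6! - 9!/7! + 9!/8! - 9!/9!
= 362880 - 362880 + 181440 - 60480 + 15120 - 3024 + 504 - 72 + 9 - 1
= 133496

133496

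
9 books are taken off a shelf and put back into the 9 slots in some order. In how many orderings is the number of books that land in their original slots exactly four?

Choose which 4 of the 9 are fixed: C(9,4) = 126.
The remaining 5 must be deranged: !5 = 44.
Total: 126 × 44 = 5544.

5544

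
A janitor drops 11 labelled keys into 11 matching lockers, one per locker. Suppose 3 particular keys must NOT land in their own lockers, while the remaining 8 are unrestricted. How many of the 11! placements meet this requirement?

30078720

Inclusion-exclusion on the 3 forbidden self-matches:
Σ_{j=0}^{3} (-1)^j C(3,j)(11-j)!
= C(3,0)·11! - C(3,1)·10! + C(3,2)·9! - C(3,3)·8!
= 39916800 - 10886400 + 1088640 - 40320
= 30078720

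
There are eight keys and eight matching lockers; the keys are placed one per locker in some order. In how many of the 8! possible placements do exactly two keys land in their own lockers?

7420

Pick the 2 fixed positions: C(8,2) = 28 ways.
The remaining 6 must be deranged: !6 = 265.
Total: 28 × 265 = 7420.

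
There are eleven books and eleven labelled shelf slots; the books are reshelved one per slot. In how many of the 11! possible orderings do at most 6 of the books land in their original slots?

Sum C(11,i)·!(11-i) for i = 0..6:
  i=0: C(11,0)·!11 = 1·14684570 = 14684570
  i=1: C(11,1)·!10 = 11·1334961 = 14684571
  i=2: C(11,2)·!9 = 55·133496 = 7342280
  i=3: C(11,3)·!8 = 165·14833 = 2447445
  i=4: C(11,4)·!7 = 330·1854 = 611820
  i=5: C(11,5)·!6 = 462·265 = 122430
  i=6: C(11,6)·!5 = 462·44 = 20328
Total = 39913444.

39913444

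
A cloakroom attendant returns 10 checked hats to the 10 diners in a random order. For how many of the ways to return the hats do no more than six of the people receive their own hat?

Sum C(10,i)·!(10-i) for i = 0..6:
  i=0: C(10,0)·!10 = 1·1334961 = 1334961
  i=1: C(10,1)·!9 = 10·133496 = 1334960
  i=2: C(10,2)·!8 = 45·14833 = 667485
  i=3: C(10,3)·!7 = 120·1854 = 222480
  i=4: C(10,4)·!6 = 210·265 = 55650
  i=5: C(10,5)·!5 = 252·44 = 11088
  i=6: C(10,6)·!4 = 210·9 = 1890
Total = 3628514.

3628514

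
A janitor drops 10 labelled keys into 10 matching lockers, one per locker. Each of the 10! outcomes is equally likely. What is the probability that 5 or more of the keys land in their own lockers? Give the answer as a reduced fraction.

Favorable outcomes: Σ_{i≥5} C(10,i)·!(10-i) = 252·44 + 210·9 + 120·2 + 45·1 + 10·0 + 1·1 = 13264.
Total outcomes: 10! = 3628800.
Probability = 13264/3628800 = 829/226800.

829/226800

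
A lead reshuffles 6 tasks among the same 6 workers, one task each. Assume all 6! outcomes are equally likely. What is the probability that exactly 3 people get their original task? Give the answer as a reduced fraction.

1/18

Favorable outcomes: C(6,3)·!3 = 20·2 = 40.
Total outcomes: 6! = 720.
Probability = 40/720 = 1/18.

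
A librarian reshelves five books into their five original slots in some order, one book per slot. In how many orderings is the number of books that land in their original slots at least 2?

# with exactly i fixed is C(5,i)·!(5-i); sum over i=2..5:
  i=2: C(5,2)·!3 = 10·2 = 20
  i=3: C(5,3)·!2 = 10·1 = 10
  i=4: C(5,4)·!1 = 5·0 = 0
  i=5: C(5,5)·!0 = 1·1 = 1
Total = 31.

31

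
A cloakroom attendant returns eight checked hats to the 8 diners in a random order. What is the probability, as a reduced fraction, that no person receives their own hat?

2119/5760

Favorable outcomes: !8 = 14833.
Total outcomes: 8! = 40320.
Probability = 14833/40320 = 2119/5760.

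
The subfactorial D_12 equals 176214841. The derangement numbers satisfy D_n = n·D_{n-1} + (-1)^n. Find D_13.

D_13 = 13·176214841 - 1 = 2290792932.

2290792932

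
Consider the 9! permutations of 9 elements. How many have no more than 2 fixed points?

333737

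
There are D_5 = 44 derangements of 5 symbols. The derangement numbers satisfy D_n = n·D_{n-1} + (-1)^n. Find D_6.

265

D_6 = 6·44 + 1 = 265.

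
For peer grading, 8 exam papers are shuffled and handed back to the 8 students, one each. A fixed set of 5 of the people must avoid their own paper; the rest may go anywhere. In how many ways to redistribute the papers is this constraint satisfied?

21234

Let A_j be the event that the j-th constrained one is fixed. By inclusion-exclusion over the 5 events:
Σ_{j=0}^{5} (-1)^j C(5,j)(8-j)!
= C(5,0)·8! - C(5,1)·7! + C(5,2)·6! - C(5,3)·5! + C(5,4)·4! - C(5,5)·3!
= 40320 - 25200 + 7200 - 1200 + 120 - 6
= 21234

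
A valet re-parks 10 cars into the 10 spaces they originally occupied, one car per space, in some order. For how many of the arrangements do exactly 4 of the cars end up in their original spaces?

55650

Pick the 4 fixed positions: C(10,4) = 210 ways.
The remaining 6 must be deranged: !6 = 265.
Total: 210 × 265 = 55650.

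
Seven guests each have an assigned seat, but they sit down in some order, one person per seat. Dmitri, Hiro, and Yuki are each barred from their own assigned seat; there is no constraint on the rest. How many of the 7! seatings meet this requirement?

3216

Inclusion-exclusion on the 3 forbidden self-matches:
Σ_{j=0}^{3} (-1)^j C(3,j)(7-j)!
= C(3,0)·7! - C(3,1)·6! + C(3,2)·5! - C(3,3)·4!
= 5040 - 2160 + 360 - 24
= 3216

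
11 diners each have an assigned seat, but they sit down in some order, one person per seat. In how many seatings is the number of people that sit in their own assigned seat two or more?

10547659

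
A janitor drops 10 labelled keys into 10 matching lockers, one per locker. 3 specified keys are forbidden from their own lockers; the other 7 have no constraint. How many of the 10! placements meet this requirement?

2656080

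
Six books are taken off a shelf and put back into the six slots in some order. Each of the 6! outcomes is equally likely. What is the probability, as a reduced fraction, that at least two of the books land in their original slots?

Favorable outcomes: Σ_{i≥2} C(6,i)·!(6-i) = 15·9 + 20·2 + 15·1 + 6·0 + 1·1 = 191.
Total outcomes: 6! = 720.
Probability = 191/720 = 191/720.

191/720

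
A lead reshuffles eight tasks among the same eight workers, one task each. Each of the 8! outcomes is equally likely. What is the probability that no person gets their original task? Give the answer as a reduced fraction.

Favorable outcomes: !8 = 14833.
Total outcomes: 8! = 40320.
Probability = 14833/40320 = 2119/5760.

2119/5760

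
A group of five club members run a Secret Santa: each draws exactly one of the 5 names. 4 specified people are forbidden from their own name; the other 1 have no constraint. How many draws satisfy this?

Let A_j be the event that the j-th constrained one is fixed. By inclusion-exclusion over the 4 events:
Σ_{j=0}^{4} (-1)^j C(4,j)(5-j)!
= C(4,0)·5! - C(4,1)·4! + C(4,2)·3! - C(4,3)·2! + C(4,4)·1!
= 120 - 96 + 36 - 8 + 1
= 53

53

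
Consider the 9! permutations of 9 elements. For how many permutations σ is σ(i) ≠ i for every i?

133496

Use !n = (n-1)(!(n-1) + !(n-2)).
!9 = 8·(14833 + 1854) = 8·16687 = 133496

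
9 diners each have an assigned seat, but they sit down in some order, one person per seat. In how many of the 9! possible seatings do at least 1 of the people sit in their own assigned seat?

229384

Sum C(9,i)·!(9-i) for i = 1..9:
  i=1: C(9,1)·!8 = 9·14833 = 133497
  i=2: C(9,2)·!7 = 36·1854 = 66744
  i=3: C(9,3)·!6 = 84·265 = 22260
  i=4: C(9,4)·!5 = 126·44 = 5544
  i=5: C(9,5)·!4 = 126·9 = 1134
  i=6: C(9,6)·!3 = 84·2 = 168
  i=7: C(9,7)·!2 = 36·1 = 36
  i=8: C(9,8)·!1 = 9·0 = 0
  i=9: C(9,9)·!0 = 1·1 = 1
Total = 229384.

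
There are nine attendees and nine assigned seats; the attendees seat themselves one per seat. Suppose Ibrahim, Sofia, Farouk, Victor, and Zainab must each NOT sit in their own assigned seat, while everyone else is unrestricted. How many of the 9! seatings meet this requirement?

205056

Inclusion-exclusion on the 5 forbidden self-matches:
Σ_{j=0}^{5} (-1)^j C(5,j)(9-j)!
= C(5,0)·9! - C(5,1)·8! + C(5,2)·7! - C(5,3)·6! + C(5,4)·5! - C(5,5)·4!
= 362880 - 201600 + 50400 - 7200 + 600 - 24
= 205056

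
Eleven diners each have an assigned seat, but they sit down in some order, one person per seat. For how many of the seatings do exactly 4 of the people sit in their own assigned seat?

611820

Choose which 4 of the 11 are fixed: C(11,4) = 330.
The other 7 form a derangement: !7 = 1854.
Total: 330 × 1854 = 611820.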